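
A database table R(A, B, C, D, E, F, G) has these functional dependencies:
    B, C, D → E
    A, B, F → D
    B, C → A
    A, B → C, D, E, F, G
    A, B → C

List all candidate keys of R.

Attributes never on any right-hand side: {B} — every candidate key must contain it.
{A, B}⁺ = {A, B, C, D, E, F, G}, which is every attribute, so {A, B} is a candidate key.
{B, C}⁺ = {A, B, C, D, E, F, G}, which is every attribute, so {B, C} is a candidate key.
Any other superkey properly contains one of these, so there are no further candidate keys.

{A, B}, {B, C}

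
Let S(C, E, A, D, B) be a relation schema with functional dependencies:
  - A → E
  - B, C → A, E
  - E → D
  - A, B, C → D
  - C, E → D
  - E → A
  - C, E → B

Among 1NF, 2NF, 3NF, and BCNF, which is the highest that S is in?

1NF

Candidate keys: {A, C}, {B, C}, {C, E}. Prime attributes: {A, B, C, E}.
A → E: {A}⁺ = {A, D, E}, which is not all of the attributes, so the left side is not a superkey — BCNF is violated.
E → D determines the non-prime attribute {D} from a non-superkey — 3NF is violated.
Since {A} ⊂ {A, C} and {A}⁺ ⊇ {D} with {D} non-prime, there is a partial dependency; 2NF fails.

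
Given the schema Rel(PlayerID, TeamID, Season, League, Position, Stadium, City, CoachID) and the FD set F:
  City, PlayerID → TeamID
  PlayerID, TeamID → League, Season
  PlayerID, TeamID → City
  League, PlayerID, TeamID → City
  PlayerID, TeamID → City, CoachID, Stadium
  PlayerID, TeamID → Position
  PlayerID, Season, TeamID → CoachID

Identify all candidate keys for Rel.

Attributes never on any right-hand side: {PlayerID} — every candidate key must contain it.
{City, PlayerID} is a candidate key since {City, PlayerID}⁺ = {City, CoachID, League, PlayerID, Position, Season, Stadium, TeamID} covers every attribute.
{PlayerID, TeamID} is a candidate key since {PlayerID, TeamID}⁺ = {City, CoachID, League, PlayerID, Position, Season, Stadium, TeamID} covers every attribute.
These are minimal and exhaustive — every other superkey contains one of them.

{City, PlayerID}, {PlayerID, TeamID}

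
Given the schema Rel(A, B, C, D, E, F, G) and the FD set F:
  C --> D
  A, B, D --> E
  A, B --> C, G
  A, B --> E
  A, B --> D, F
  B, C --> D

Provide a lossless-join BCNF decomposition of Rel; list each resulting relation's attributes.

Candidate key of the original relation: {A, B}.
In {A, B, C, D, E, F, G}, {C} is not a superkey ({C}⁺ restricted to this set is {C, D}), so split on C --> D into {C, D} and {A, B, C, E, F, G}.
{C, D} has no BCNF violation.
{A, B, C, E, F, G} has no BCNF violation.

{A, B, C, E, F, G}; {C, D}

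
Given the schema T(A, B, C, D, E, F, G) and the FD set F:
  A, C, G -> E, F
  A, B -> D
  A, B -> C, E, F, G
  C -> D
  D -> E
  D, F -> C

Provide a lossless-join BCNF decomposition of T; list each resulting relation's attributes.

Candidate key of the original relation: {A, B}.
Within {A, B, C, D, E, F, G}: {A, C, G}⁺ ∩ {A, B, C, D, E, F, G} = {A, C, D, E, F, G}, not the whole set, so A, C, G -> D, E, F violates BCNF; decompose into {A, C, D, E, F, G} and {A, B, C, G}.
Within {A, C, D, E, F, G}: {C}⁺ ∩ {A, C, D, E, F, G} = {C, D, E}, not the whole set, so C -> D, E violates BCNF; decompose into {C, D, E} and {A, C, F, G}.
Within {C, D, E}: {D}⁺ ∩ {C, D, E} = {D, E}, not the whole set, so D -> E violates BCNF; decompose into {D, E} and {C, D}.
{D, E} is in BCNF.
{C, D} is in BCNF.
{A, C, F, G} is in BCNF.
{A, B, C, G} is in BCNF.

{A, B, C, G}; {A, C, F, G}; {C, D}; {D, E}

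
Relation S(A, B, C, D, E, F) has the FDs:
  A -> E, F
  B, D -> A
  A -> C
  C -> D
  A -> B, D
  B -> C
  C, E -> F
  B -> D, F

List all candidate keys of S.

{A}, {B}

Closure of {A} is {A, B, C, D, E, F}, the whole schema; {A} is a candidate key.
Closure of {B} is {A, B, C, D, E, F}, the whole schema; {B} is a candidate key.
No proper subset of any of these is a key, and no other minimal superkey exists.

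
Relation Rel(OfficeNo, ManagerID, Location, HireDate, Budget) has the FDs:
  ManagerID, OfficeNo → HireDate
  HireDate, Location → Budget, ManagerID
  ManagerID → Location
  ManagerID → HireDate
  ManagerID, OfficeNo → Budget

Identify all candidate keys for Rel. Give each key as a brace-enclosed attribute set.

{HireDate, Location, OfficeNo}, {ManagerID, OfficeNo}

Attributes never on any right-hand side: {OfficeNo} — every candidate key must contain it.
{ManagerID, OfficeNo}⁺ = {Budget, HireDate, Location, ManagerID, OfficeNo}, which is every attribute, so {ManagerID, OfficeNo} is a candidate key.
{HireDate, Location, OfficeNo}⁺ = {Budget, HireDate, Location, ManagerID, OfficeNo}, which is every attribute, so {HireDate, Location, OfficeNo} is a candidate key.
These are minimal and exhaustive — every other superkey contains one of them.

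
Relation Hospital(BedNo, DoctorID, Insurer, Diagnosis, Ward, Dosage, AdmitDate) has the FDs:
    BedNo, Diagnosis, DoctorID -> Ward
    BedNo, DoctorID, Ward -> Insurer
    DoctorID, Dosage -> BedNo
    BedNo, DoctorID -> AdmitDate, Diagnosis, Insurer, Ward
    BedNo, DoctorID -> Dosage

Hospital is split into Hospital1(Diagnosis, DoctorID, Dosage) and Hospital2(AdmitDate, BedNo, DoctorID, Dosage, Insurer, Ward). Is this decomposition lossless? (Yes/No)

Common attributes: {DoctorID, Dosage}; their closure is {AdmitDate, BedNo, Diagnosis, DoctorID, Dosage, Insurer, Ward}.
This includes all of Hospital1, so the common attributes are a superkey of Hospital1 — the join is lossless.

Yes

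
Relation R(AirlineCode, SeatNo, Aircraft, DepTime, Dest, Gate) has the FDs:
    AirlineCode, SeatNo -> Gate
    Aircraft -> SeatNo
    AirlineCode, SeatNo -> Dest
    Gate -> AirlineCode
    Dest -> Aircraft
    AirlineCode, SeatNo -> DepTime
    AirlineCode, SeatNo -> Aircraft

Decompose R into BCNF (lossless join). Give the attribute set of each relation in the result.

{Aircraft, Dest}; {Aircraft, SeatNo}; {AirlineCode, Gate}; {DepTime, Dest, Gate}

Candidate keys of the original relation: {Aircraft, AirlineCode}, {Aircraft, Gate}, {AirlineCode, Dest}, {AirlineCode, SeatNo}, {Dest, Gate}, {Gate, SeatNo}.
Within {Aircraft, AirlineCode, DepTime, Dest, Gate, SeatNo}: {Aircraft}⁺ ∩ {Aircraft, AirlineCode, DepTime, Dest, Gate, SeatNo} = {Aircraft, SeatNo}, not the whole set, so Aircraft -> SeatNo violates BCNF; decompose into {Aircraft, SeatNo} and {Aircraft, AirlineCode, DepTime, Dest, Gate}.
{Aircraft, SeatNo} has no BCNF violation.
Within {Aircraft, AirlineCode, DepTime, Dest, Gate}: {Gate}⁺ ∩ {Aircraft, AirlineCode, DepTime, Dest, Gate} = {AirlineCode, Gate}, not the whole set, so Gate -> AirlineCode violates BCNF; decompose into {AirlineCode, Gate} and {Aircraft, DepTime, Dest, Gate}.
{AirlineCode, Gate} has no BCNF violation.
Within {Aircraft, DepTime, Dest, Gate}: {Dest}⁺ ∩ {Aircraft, DepTime, Dest, Gate} = {Aircraft, Dest}, not the whole set, so Dest -> Aircraft violates BCNF; decompose into {Aircraft, Dest} and {DepTime, Dest, Gate}.
{Aircraft, Dest} has no BCNF violation.
{DepTime, Dest, Gate} has no BCNF violation.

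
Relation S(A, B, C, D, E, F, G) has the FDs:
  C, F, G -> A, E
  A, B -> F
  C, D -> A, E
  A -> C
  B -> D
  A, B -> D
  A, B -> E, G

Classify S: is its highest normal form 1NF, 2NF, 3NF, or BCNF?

1NF

Candidate keys: {A, B}, {B, C}. Prime attributes: {A, B, C}.
For C, F, G -> A, E we have {C, F, G}⁺ = {A, C, E, F, G}; {C, F, G} is not a superkey, so BCNF fails.
C, F, G -> A, E determines the non-prime attribute {E} from a non-superkey — 3NF is violated.
{B} is a proper subset of the key {A, B}, and {B}⁺ contains the non-prime attribute {D} — a partial dependency, so 2NF is violated.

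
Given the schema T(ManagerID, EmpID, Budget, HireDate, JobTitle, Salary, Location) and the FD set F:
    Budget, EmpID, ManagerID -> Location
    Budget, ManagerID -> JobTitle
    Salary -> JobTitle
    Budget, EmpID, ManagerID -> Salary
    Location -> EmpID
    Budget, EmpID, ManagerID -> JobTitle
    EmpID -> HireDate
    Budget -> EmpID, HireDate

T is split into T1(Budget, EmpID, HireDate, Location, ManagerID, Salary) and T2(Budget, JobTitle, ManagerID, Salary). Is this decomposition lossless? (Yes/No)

Yes

Common attributes: {Budget, ManagerID, Salary}; their closure is {Budget, EmpID, HireDate, JobTitle, Location, ManagerID, Salary}.
This includes all of T1, so the common attributes are a superkey of T1 — the join is lossless.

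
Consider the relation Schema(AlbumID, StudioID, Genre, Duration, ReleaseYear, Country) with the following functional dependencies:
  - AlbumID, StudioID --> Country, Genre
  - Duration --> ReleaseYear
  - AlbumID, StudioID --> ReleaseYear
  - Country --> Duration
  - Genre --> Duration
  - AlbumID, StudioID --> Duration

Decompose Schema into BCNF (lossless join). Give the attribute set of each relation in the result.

{AlbumID, Country, Genre, StudioID}; {Country, Duration}; {Duration, ReleaseYear}

Candidate key of the original relation: {AlbumID, StudioID}.
Within {AlbumID, Country, Duration, Genre, ReleaseYear, StudioID}: {Duration}⁺ ∩ {AlbumID, Country, Duration, Genre, ReleaseYear, StudioID} = {Duration, ReleaseYear}, not the whole set, so Duration --> ReleaseYear violates BCNF; decompose into {Duration, ReleaseYear} and {AlbumID, Country, Duration, Genre, StudioID}.
{Duration, ReleaseYear} is in BCNF.
Within {AlbumID, Country, Duration, Genre, StudioID}: {Country}⁺ ∩ {AlbumID, Country, Duration, Genre, StudioID} = {Country, Duration}, not the whole set, so Country --> Duration violates BCNF; decompose into {Country, Duration} and {AlbumID, Country, Genre, StudioID}.
{Country, Duration} is in BCNF.
{AlbumID, Country, Genre, StudioID} is in BCNF.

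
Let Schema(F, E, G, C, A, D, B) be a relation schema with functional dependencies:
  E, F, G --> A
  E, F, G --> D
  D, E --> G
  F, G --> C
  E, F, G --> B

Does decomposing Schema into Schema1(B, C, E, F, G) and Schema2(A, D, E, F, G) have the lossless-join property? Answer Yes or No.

Yes

Schema1 ∩ Schema2 = {E, F, G}; its closure under F is {A, B, C, D, E, F, G}.
Since Schema1 ⊆ {A, B, C, D, E, F, G}, the intersection is a superkey of Schema1; the decomposition is lossless.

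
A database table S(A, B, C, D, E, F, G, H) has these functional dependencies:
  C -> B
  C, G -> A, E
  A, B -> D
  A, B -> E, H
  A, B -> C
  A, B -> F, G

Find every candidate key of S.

{A, B}, {A, C}, {C, G}

{A, B}⁺ = {A, B, C, D, E, F, G, H} — all of the relation — so {A, B} is a candidate key.
{A, C}⁺ = {A, B, C, D, E, F, G, H} — all of the relation — so {A, C} is a candidate key.
{C, G}⁺ = {A, B, C, D, E, F, G, H} — all of the relation — so {C, G} is a candidate key.
Any other superkey properly contains one of these, so there are no further candidate keys.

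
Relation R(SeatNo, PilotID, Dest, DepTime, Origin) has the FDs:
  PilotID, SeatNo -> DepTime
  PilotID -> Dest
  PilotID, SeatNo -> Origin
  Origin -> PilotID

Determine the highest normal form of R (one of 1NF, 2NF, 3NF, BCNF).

1NF

Candidate keys: {Origin, SeatNo}, {PilotID, SeatNo}. Prime attributes: {Origin, PilotID, SeatNo}.
For PilotID -> Dest we have {PilotID}⁺ = {Dest, PilotID}; {PilotID} is not a superkey, so BCNF fails.
PilotID -> Dest determines the non-prime attribute {Dest} from a non-superkey — 3NF is violated.
The proper key subset {Origin} of {Origin, SeatNo} determines non-prime {Dest}, so the relation is not even in 2NF.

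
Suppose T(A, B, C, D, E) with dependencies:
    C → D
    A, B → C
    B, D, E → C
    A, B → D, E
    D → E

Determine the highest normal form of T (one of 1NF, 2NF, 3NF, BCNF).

2NF

Candidate key: {A, B}. Prime attributes: {A, B}.
C → D: {C}⁺ = {C, D, E}, which is not all of the attributes, so the left side is not a superkey — BCNF is violated.
Because {D} is non-prime and the left side of C → D is not a superkey, the relation is not in 3NF.
Checking every proper subset of each key, none determines a non-prime attribute — 2NF is satisfied.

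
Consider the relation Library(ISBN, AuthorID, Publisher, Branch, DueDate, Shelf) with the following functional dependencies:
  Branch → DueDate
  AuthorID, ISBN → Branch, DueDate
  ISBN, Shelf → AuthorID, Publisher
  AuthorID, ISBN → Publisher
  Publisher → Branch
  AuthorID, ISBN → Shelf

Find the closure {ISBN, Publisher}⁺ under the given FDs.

Start with {ISBN, Publisher}.
Publisher → Branch applies; add {Branch} → now {Branch, ISBN, Publisher}.
Branch → DueDate applies; add {DueDate} → now {Branch, DueDate, ISBN, Publisher}.
No further FD applies.

{Branch, DueDate, ISBN, Publisher}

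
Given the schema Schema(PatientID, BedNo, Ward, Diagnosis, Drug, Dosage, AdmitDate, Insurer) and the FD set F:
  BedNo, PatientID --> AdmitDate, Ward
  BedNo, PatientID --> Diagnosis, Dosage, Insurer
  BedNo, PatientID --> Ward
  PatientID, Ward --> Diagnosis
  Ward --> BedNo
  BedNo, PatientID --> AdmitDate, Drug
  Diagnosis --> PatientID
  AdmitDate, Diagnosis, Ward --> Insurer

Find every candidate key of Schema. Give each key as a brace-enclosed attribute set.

Closure of {BedNo, Diagnosis} is {AdmitDate, BedNo, Diagnosis, Dosage, Drug, Insurer, PatientID, Ward}, the whole schema; {BedNo, Diagnosis} is a candidate key.
Closure of {BedNo, PatientID} is {AdmitDate, BedNo, Diagnosis, Dosage, Drug, Insurer, PatientID, Ward}, the whole schema; {BedNo, PatientID} is a candidate key.
Closure of {Diagnosis, Ward} is {AdmitDate, BedNo, Diagnosis, Dosage, Drug, Insurer, PatientID, Ward}, the whole schema; {Diagnosis, Ward} is a candidate key.
Closure of {PatientID, Ward} is {AdmitDate, BedNo, Diagnosis, Dosage, Drug, Insurer, PatientID, Ward}, the whole schema; {PatientID, Ward} is a candidate key.
No proper subset of any of these is a key, and no other minimal superkey exists.

{BedNo, Diagnosis}, {BedNo, PatientID}, {Diagnosis, Ward}, {PatientID, Ward}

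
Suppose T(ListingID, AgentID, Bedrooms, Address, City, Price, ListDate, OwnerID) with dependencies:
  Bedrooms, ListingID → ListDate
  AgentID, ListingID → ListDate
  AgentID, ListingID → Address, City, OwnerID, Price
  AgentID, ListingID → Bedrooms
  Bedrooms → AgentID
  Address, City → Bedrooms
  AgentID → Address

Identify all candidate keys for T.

No FD produces {ListingID}, so it must be in every candidate key.
{AgentID, ListingID}⁺ = {Address, AgentID, Bedrooms, City, ListDate, ListingID, OwnerID, Price} — all of the relation — so {AgentID, ListingID} is a candidate key.
{Bedrooms, ListingID}⁺ = {Address, AgentID, Bedrooms, City, ListDate, ListingID, OwnerID, Price} — all of the relation — so {Bedrooms, ListingID} is a candidate key.
{Address, City, ListingID}⁺ = {Address, AgentID, Bedrooms, City, ListDate, ListingID, OwnerID, Price} — all of the relation — so {Address, City, ListingID} is a candidate key.
No proper subset of any of these is a key, and no other minimal superkey exists.

{Address, City, ListingID}, {AgentID, ListingID}, {Bedrooms, ListingID}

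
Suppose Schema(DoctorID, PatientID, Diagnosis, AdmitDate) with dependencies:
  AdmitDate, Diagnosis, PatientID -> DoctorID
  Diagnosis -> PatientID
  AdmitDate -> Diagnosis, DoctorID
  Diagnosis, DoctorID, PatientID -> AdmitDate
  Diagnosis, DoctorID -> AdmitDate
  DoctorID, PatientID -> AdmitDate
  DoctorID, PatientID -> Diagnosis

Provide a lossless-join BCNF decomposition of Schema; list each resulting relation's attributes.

{AdmitDate, Diagnosis, DoctorID}; {Diagnosis, PatientID}

Candidate keys of the original relation: {AdmitDate}, {Diagnosis, DoctorID}, {DoctorID, PatientID}.
Within {AdmitDate, Diagnosis, DoctorID, PatientID}: {Diagnosis}⁺ ∩ {AdmitDate, Diagnosis, DoctorID, PatientID} = {Diagnosis, PatientID}, not the whole set, so Diagnosis -> PatientID violates BCNF; decompose into {Diagnosis, PatientID} and {AdmitDate, Diagnosis, DoctorID}.
{Diagnosis, PatientID} is in BCNF.
{AdmitDate, Diagnosis, DoctorID} is in BCNF.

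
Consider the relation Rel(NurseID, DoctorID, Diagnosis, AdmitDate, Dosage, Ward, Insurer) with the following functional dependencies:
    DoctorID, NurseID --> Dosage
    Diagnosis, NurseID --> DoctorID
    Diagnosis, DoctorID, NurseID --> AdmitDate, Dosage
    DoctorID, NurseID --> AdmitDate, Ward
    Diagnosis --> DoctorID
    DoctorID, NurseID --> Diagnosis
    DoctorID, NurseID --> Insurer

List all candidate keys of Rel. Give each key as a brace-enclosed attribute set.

{Diagnosis, NurseID}, {DoctorID, NurseID}

{NurseID} never appears on the right of any FD, so every key must include it.
{Diagnosis, NurseID}⁺ = {AdmitDate, Diagnosis, DoctorID, Dosage, Insurer, NurseID, Ward} — all of the relation — so {Diagnosis, NurseID} is a candidate key.
{DoctorID, NurseID}⁺ = {AdmitDate, Diagnosis, DoctorID, Dosage, Insurer, NurseID, Ward} — all of the relation — so {DoctorID, NurseID} is a candidate key.
No proper subset of any of these is a key, and no other minimal superkey exists.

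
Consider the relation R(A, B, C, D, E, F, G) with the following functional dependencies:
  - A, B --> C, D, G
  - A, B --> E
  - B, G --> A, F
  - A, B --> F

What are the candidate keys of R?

{B} never appears on the right of any FD, so every key must include it.
{A, B}⁺ = {A, B, C, D, E, F, G}, which is every attribute, so {A, B} is a candidate key.
{B, G}⁺ = {A, B, C, D, E, F, G}, which is every attribute, so {B, G} is a candidate key.
Any other superkey properly contains one of these, so there are no further candidate keys.

{A, B}, {B, G}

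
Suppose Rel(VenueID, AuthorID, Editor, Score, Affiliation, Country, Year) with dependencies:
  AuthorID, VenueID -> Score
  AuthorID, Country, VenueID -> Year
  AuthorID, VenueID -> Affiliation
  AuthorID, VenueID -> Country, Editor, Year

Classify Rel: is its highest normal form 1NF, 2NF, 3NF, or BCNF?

Candidate key: {AuthorID, VenueID}. Prime attributes: {AuthorID, VenueID}.
Each dependency's left side is a superkey — BCNF holds.

BCNF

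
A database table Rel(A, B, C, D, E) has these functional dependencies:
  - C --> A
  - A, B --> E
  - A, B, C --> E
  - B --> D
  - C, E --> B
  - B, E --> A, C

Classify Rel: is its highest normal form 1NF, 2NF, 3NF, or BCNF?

Candidate keys: {A, B}, {B, C}, {B, E}, {C, E}. Prime attributes: {A, B, C, E}.
C --> A breaks BCNF: {C}⁺ = {A, C}, so {C} is not a superkey.
B --> D determines the non-prime attribute {D} from a non-superkey — 3NF is violated.
The proper key subset {B} of {A, B} determines non-prime {D}, so the relation is not even in 2NF.

1NF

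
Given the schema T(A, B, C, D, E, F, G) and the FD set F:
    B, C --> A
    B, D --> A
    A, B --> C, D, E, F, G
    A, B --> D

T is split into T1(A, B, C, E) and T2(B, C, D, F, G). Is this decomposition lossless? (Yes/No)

Yes

T1 ∩ T2 = {B, C}; its closure under F is {A, B, C, D, E, F, G}.
Since T1 ⊆ {A, B, C, D, E, F, G}, the intersection is a superkey of T1; the decomposition is lossless.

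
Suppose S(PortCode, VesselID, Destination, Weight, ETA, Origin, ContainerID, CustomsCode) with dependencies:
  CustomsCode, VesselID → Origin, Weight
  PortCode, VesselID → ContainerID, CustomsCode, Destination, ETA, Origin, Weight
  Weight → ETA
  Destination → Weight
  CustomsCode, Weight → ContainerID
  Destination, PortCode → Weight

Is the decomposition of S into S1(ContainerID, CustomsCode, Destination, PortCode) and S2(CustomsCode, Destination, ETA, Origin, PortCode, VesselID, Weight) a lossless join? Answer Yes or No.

Common attributes: {CustomsCode, Destination, PortCode}; their closure is {ContainerID, CustomsCode, Destination, ETA, PortCode, Weight}.
This includes all of S1, so the common attributes are a superkey of S1 — the join is lossless.

Yes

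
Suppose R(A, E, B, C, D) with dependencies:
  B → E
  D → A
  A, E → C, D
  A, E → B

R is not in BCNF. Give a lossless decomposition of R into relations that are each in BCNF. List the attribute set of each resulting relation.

Candidate keys of the original relation: {A, B}, {A, E}, {B, D}, {D, E}.
Within {A, B, C, D, E}: {B}⁺ ∩ {A, B, C, D, E} = {B, E}, not the whole set, so B → E violates BCNF; decompose into {B, E} and {A, B, C, D}.
{B, E}: every determinant is a superkey — BCNF.
Within {A, B, C, D}: {D}⁺ ∩ {A, B, C, D} = {A, D}, not the whole set, so D → A violates BCNF; decompose into {A, D} and {B, C, D}.
{A, D}: every determinant is a superkey — BCNF.
{B, C, D}: every determinant is a superkey — BCNF.

{A, D}; {B, C, D}; {B, E}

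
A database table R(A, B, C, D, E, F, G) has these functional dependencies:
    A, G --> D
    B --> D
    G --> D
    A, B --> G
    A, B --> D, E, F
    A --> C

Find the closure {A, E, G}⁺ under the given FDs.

{A, C, D, E, G}

Start with {A, E, G}.
A, G --> D applies; add {D} → now {A, D, E, G}.
A --> C applies; add {C} → now {A, C, D, E, G}.
No further FD applies.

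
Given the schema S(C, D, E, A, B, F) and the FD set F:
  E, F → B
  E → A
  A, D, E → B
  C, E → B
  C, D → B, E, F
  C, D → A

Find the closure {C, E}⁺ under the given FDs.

{A, B, C, E}

Start with {C, E}.
E → A applies; add {A} → now {A, C, E}.
C, E → B applies; add {B} → now {A, B, C, E}.
No further FD applies.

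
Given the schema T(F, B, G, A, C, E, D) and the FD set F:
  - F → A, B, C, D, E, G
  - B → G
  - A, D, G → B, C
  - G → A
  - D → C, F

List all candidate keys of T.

{D}, {F}

{D} is a candidate key since {D}⁺ = {A, B, C, D, E, F, G} covers every attribute.
{F} is a candidate key since {F}⁺ = {A, B, C, D, E, F, G} covers every attribute.
These are minimal and exhaustive — every other superkey contains one of them.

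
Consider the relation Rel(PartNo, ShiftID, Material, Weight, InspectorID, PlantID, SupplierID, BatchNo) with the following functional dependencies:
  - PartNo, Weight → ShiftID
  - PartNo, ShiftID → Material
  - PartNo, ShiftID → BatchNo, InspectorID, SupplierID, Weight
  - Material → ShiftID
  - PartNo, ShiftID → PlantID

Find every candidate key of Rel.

{Material, PartNo}, {PartNo, ShiftID}, {PartNo, Weight}

No FD produces {PartNo}, so it must be in every candidate key.
{Material, PartNo}⁺ = {BatchNo, InspectorID, Material, PartNo, PlantID, ShiftID, SupplierID, Weight} — all of the relation — so {Material, PartNo} is a candidate key.
{PartNo, ShiftID}⁺ = {BatchNo, InspectorID, Material, PartNo, PlantID, ShiftID, SupplierID, Weight} — all of the relation — so {PartNo, ShiftID} is a candidate key.
{PartNo, Weight}⁺ = {BatchNo, InspectorID, Material, PartNo, PlantID, ShiftID, SupplierID, Weight} — all of the relation — so {PartNo, Weight} is a candidate key.
These are minimal and exhaustive — every other superkey contains one of them.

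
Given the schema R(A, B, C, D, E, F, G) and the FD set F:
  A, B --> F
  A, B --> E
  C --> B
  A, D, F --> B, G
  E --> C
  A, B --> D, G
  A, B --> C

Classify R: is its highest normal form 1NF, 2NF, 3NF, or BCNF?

Candidate keys: {A, B}, {A, C}, {A, D, F}, {A, E}. Prime attributes: {A, B, C, D, E, F}.
C --> B: {C}⁺ = {B, C}, which is not all of the attributes, so the left side is not a superkey — BCNF is violated.
Its right-hand attributes {B} are all prime, as are those of every other non-superkey FD — the relation is in 3NF.

3NF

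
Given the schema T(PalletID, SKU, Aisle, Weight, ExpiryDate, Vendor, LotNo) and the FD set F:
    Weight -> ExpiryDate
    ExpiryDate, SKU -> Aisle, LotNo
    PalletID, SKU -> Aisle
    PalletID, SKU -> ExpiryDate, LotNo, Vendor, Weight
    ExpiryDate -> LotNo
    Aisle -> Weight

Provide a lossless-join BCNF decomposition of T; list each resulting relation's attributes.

{Aisle, PalletID, SKU, Vendor}; {Aisle, Weight}; {ExpiryDate, LotNo}; {ExpiryDate, Weight}

Candidate key of the original relation: {PalletID, SKU}.
In {Aisle, ExpiryDate, LotNo, PalletID, SKU, Vendor, Weight}, {Weight} is not a superkey ({Weight}⁺ restricted to this set is {ExpiryDate, LotNo, Weight}), so split on Weight -> ExpiryDate, LotNo into {ExpiryDate, LotNo, Weight} and {Aisle, PalletID, SKU, Vendor, Weight}.
In {ExpiryDate, LotNo, Weight}, {ExpiryDate} is not a superkey ({ExpiryDate}⁺ restricted to this set is {ExpiryDate, LotNo}), so split on ExpiryDate -> LotNo into {ExpiryDate, LotNo} and {ExpiryDate, Weight}.
{ExpiryDate, LotNo} is in BCNF.
{ExpiryDate, Weight} is in BCNF.
In {Aisle, PalletID, SKU, Vendor, Weight}, {Aisle} is not a superkey ({Aisle}⁺ restricted to this set is {Aisle, Weight}), so split on Aisle -> Weight into {Aisle, Weight} and {Aisle, PalletID, SKU, Vendor}.
{Aisle, Weight} is in BCNF.
{Aisle, PalletID, SKU, Vendor} is in BCNF.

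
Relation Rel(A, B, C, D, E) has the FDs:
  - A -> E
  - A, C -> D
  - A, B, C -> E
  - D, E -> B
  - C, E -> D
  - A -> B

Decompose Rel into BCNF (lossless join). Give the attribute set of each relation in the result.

Candidate key of the original relation: {A, C}.
In {A, B, C, D, E}, {A} is not a superkey ({A}⁺ restricted to this set is {A, B, E}), so split on A -> B, E into {A, B, E} and {A, C, D}.
{A, B, E} has no BCNF violation.
{A, C, D} has no BCNF violation.

{A, B, E}; {A, C, D}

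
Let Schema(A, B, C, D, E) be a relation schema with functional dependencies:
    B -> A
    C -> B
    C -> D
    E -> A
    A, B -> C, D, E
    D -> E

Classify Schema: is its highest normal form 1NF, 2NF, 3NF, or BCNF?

2NF

Candidate keys: {B}, {C}. Prime attributes: {B, C}.
E -> A: {E}⁺ = {A, E}, which is not all of the attributes, so the left side is not a superkey — BCNF is violated.
Because {A} is non-prime and the left side of E -> A is not a superkey, the relation is not in 3NF.
All keys have size 1, which rules out partial dependencies — 2NF is satisfied.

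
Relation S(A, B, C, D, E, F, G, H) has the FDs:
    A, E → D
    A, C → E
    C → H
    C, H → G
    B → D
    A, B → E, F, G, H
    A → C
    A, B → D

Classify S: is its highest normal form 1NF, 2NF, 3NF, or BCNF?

Candidate key: {A, B}. Prime attributes: {A, B}.
A, E → D: {A, E}⁺ = {A, C, D, E, G, H}, which is not all of the attributes, so the left side is not a superkey — BCNF is violated.
Because {D} is non-prime and the left side of A, E → D is not a superkey, the relation is not in 3NF.
The proper key subset {A} of {A, B} determines non-prime {C, D, E, G, H}, so the relation is not even in 2NF.

1NF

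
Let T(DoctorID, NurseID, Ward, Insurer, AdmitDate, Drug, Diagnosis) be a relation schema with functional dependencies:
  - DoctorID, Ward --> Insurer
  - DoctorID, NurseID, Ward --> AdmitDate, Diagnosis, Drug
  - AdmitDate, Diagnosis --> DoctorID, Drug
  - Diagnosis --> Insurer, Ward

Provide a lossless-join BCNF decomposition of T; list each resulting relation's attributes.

{AdmitDate, Diagnosis, DoctorID, Drug}; {AdmitDate, Diagnosis, NurseID}; {Diagnosis, Ward}; {DoctorID, Insurer, Ward}

Candidate keys of the original relation: {AdmitDate, Diagnosis, NurseID}, {Diagnosis, DoctorID, NurseID}, {DoctorID, NurseID, Ward}.
Within {AdmitDate, Diagnosis, DoctorID, Drug, Insurer, NurseID, Ward}: {DoctorID, Ward}⁺ ∩ {AdmitDate, Diagnosis, DoctorID, Drug, Insurer, NurseID, Ward} = {DoctorID, Insurer, Ward}, not the whole set, so DoctorID, Ward --> Insurer violates BCNF; decompose into {DoctorID, Insurer, Ward} and {AdmitDate, Diagnosis, DoctorID, Drug, NurseID, Ward}.
{DoctorID, Insurer, Ward} is in BCNF.
Within {AdmitDate, Diagnosis, DoctorID, Drug, NurseID, Ward}: {AdmitDate, Diagnosis}⁺ ∩ {AdmitDate, Diagnosis, DoctorID, Drug, NurseID, Ward} = {AdmitDate, Diagnosis, DoctorID, Drug, Ward}, not the whole set, so AdmitDate, Diagnosis --> DoctorID, Drug, Ward violates BCNF; decompose into {AdmitDate, Diagnosis, DoctorID, Drug, Ward} and {AdmitDate, Diagnosis, NurseID}.
Within {AdmitDate, Diagnosis, DoctorID, Drug, Ward}: {Diagnosis}⁺ ∩ {AdmitDate, Diagnosis, DoctorID, Drug, Ward} = {Diagnosis, Ward}, not the whole set, so Diagnosis --> Ward violates BCNF; decompose into {Diagnosis, Ward} and {AdmitDate, Diagnosis, DoctorID, Drug}.
{Diagnosis, Ward} is in BCNF.
{AdmitDate, Diagnosis, DoctorID, Drug} is in BCNF.
{AdmitDate, Diagnosis, NurseID} is in BCNF.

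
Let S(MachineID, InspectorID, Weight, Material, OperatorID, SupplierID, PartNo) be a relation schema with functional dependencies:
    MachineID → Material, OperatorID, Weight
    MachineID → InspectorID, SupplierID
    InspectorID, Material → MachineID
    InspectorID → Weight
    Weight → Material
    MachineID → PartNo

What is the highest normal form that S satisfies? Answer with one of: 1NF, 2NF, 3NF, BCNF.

2NF

Candidate keys: {InspectorID}, {MachineID}. Prime attributes: {InspectorID, MachineID}.
For Weight → Material we have {Weight}⁺ = {Material, Weight}; {Weight} is not a superkey, so BCNF fails.
Weight → Material has non-prime {Material} on the right and a non-superkey on the left, so 3NF fails.
With only single-attribute keys there can be no partial dependency, so 2NF holds.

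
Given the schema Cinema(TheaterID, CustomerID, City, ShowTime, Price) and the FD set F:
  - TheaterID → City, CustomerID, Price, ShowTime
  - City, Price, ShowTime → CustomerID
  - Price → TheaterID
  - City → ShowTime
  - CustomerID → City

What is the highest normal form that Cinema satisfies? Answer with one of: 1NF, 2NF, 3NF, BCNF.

Candidate keys: {Price}, {TheaterID}. Prime attributes: {Price, TheaterID}.
City → ShowTime breaks BCNF: {City}⁺ = {City, ShowTime}, so {City} is not a superkey.
Because {ShowTime} is non-prime and the left side of City → ShowTime is not a superkey, the relation is not in 3NF.
With only single-attribute keys there can be no partial dependency, so 2NF holds.

2NF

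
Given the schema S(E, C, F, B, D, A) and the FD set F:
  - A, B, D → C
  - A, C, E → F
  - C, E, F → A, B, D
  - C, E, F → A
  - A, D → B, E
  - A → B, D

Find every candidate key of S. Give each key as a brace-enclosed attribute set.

{A}, {C, E, F}

{A}⁺ = {A, B, C, D, E, F}, which is every attribute, so {A} is a candidate key.
{C, E, F}⁺ = {A, B, C, D, E, F}, which is every attribute, so {C, E, F} is a candidate key.
Any other superkey properly contains one of these, so there are no further candidate keys.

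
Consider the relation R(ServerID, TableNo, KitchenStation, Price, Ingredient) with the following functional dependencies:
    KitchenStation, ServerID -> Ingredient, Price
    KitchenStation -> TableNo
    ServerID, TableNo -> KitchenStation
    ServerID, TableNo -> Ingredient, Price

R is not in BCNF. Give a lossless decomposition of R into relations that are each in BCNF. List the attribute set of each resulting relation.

Candidate keys of the original relation: {KitchenStation, ServerID}, {ServerID, TableNo}.
{Ingredient, KitchenStation, Price, ServerID, TableNo}: {KitchenStation} determines {KitchenStation, TableNo} here but is not a superkey — split on KitchenStation -> TableNo, giving {KitchenStation, TableNo} and {Ingredient, KitchenStation, Price, ServerID}.
{KitchenStation, TableNo} is in BCNF.
{Ingredient, KitchenStation, Price, ServerID} is in BCNF.

{Ingredient, KitchenStation, Price, ServerID}; {KitchenStation, TableNo}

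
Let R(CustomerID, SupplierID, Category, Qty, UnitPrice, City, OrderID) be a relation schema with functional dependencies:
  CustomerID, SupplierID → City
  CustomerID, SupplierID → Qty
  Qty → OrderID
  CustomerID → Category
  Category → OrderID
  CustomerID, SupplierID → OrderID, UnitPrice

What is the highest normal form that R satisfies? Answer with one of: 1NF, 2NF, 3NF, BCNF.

Candidate key: {CustomerID, SupplierID}. Prime attributes: {CustomerID, SupplierID}.
Qty → OrderID breaks BCNF: {Qty}⁺ = {OrderID, Qty}, so {Qty} is not a superkey.
Because {OrderID} is non-prime and the left side of Qty → OrderID is not a superkey, the relation is not in 3NF.
Since {CustomerID} ⊂ {CustomerID, SupplierID} and {CustomerID}⁺ ⊇ {Category, OrderID} with {Category, OrderID} non-prime, there is a partial dependency; 2NF fails.

1NF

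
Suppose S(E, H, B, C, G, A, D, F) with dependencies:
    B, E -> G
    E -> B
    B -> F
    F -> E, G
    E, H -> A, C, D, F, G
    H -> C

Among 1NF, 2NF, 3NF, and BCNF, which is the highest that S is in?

Candidate keys: {B, H}, {E, H}, {F, H}. Prime attributes: {B, E, F, H}.
B, E -> G breaks BCNF: {B, E}⁺ = {B, E, F, G}, so {B, E} is not a superkey.
B, E -> G has non-prime {G} on the right and a non-superkey on the left, so 3NF fails.
The proper key subset {B} of {B, H} determines non-prime {G}, so the relation is not even in 2NF.

1NF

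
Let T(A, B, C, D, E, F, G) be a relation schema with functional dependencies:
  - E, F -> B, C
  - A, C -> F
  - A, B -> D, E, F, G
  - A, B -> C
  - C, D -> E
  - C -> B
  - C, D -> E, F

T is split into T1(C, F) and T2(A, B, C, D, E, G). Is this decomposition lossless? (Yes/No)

No

The shared attributes are {C} and {C}⁺ = {B, C}.
The closure covers neither T1 nor T2 entirely; the join is not lossless.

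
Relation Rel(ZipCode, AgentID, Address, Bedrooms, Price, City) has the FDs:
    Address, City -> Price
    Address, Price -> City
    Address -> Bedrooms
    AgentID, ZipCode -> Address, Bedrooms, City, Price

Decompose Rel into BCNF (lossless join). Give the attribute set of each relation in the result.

{Address, AgentID, City, ZipCode}; {Address, Bedrooms}; {Address, City, Price}

Candidate key of the original relation: {AgentID, ZipCode}.
{Address, AgentID, Bedrooms, City, Price, ZipCode}: {Address, City} determines {Address, Bedrooms, City, Price} here but is not a superkey — split on Address, City -> Bedrooms, Price, giving {Address, Bedrooms, City, Price} and {Address, AgentID, City, ZipCode}.
{Address, Bedrooms, City, Price}: {Address} determines {Address, Bedrooms} here but is not a superkey — split on Address -> Bedrooms, giving {Address, Bedrooms} and {Address, City, Price}.
{Address, Bedrooms} is in BCNF.
{Address, City, Price} is in BCNF.
{Address, AgentID, City, ZipCode} is in BCNF.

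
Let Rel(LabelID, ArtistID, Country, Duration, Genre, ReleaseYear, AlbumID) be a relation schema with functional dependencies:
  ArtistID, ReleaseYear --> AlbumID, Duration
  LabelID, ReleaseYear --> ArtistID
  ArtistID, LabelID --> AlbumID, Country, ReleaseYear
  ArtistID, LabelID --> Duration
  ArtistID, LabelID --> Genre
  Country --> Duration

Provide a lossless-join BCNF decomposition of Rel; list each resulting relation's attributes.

{AlbumID, ArtistID, Duration, ReleaseYear}; {ArtistID, Country, Genre, LabelID, ReleaseYear}

Candidate keys of the original relation: {ArtistID, LabelID}, {LabelID, ReleaseYear}.
Within {AlbumID, ArtistID, Country, Duration, Genre, LabelID, ReleaseYear}: {ArtistID, ReleaseYear}⁺ ∩ {AlbumID, ArtistID, Country, Duration, Genre, LabelID, ReleaseYear} = {AlbumID, ArtistID, Duration, ReleaseYear}, not the whole set, so ArtistID, ReleaseYear --> AlbumID, Duration violates BCNF; decompose into {AlbumID, ArtistID, Duration, ReleaseYear} and {ArtistID, Country, Genre, LabelID, ReleaseYear}.
{AlbumID, ArtistID, Duration, ReleaseYear} is in BCNF.
{ArtistID, Country, Genre, LabelID, ReleaseYear} is in BCNF.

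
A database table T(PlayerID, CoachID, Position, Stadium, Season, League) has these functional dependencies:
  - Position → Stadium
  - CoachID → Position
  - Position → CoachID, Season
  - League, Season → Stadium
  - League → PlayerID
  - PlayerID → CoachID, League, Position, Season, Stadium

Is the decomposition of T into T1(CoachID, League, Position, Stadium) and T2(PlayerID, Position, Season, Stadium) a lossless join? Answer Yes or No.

Common attributes: {Position, Stadium}; their closure is {CoachID, Position, Season, Stadium}.
Neither T1 nor T2 is contained in that closure, so the decomposition is lossy.

No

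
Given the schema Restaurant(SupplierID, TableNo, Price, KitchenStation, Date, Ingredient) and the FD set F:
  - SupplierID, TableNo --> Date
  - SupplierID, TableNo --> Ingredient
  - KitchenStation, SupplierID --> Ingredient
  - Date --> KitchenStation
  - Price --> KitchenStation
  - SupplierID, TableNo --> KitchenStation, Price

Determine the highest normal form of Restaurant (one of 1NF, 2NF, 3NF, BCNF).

Candidate key: {SupplierID, TableNo}. Prime attributes: {SupplierID, TableNo}.
KitchenStation, SupplierID --> Ingredient: {KitchenStation, SupplierID}⁺ = {Ingredient, KitchenStation, SupplierID}, which is not all of the attributes, so the left side is not a superkey — BCNF is violated.
Because {Ingredient} is non-prime and the left side of KitchenStation, SupplierID --> Ingredient is not a superkey, the relation is not in 3NF.
No non-prime attribute depends on a proper subset of any candidate key, so 2NF holds.

2NF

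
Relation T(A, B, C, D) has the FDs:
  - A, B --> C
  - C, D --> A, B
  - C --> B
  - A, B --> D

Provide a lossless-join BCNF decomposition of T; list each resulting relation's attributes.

Candidate keys of the original relation: {A, B}, {A, C}, {C, D}.
{A, B, C, D}: {C} determines {B, C} here but is not a superkey — split on C --> B, giving {B, C} and {A, C, D}.
{B, C}: every determinant is a superkey — BCNF.
{A, C, D}: every determinant is a superkey — BCNF.

{A, C, D}; {B, C}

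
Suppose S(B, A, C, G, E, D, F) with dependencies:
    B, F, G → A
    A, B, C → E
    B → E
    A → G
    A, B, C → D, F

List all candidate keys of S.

No FD produces {B, C}, so they must be in every candidate key.
{A, B, C}⁺ = {A, B, C, D, E, F, G}, which is every attribute, so {A, B, C} is a candidate key.
{B, C, F, G}⁺ = {A, B, C, D, E, F, G}, which is every attribute, so {B, C, F, G} is a candidate key.
Any other superkey properly contains one of these, so there are no further candidate keys.

{A, B, C}, {B, C, F, G}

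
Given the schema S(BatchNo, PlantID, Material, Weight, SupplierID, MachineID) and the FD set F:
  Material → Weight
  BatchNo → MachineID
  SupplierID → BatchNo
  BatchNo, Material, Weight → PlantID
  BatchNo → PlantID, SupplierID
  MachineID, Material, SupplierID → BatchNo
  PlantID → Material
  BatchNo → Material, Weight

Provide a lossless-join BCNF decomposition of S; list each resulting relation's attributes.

{BatchNo, MachineID, PlantID, SupplierID}; {Material, PlantID}; {Material, Weight}

Candidate keys of the original relation: {BatchNo}, {SupplierID}.
{BatchNo, MachineID, Material, PlantID, SupplierID, Weight}: {Material} determines {Material, Weight} here but is not a superkey — split on Material → Weight, giving {Material, Weight} and {BatchNo, MachineID, Material, PlantID, SupplierID}.
{Material, Weight} has no BCNF violation.
{BatchNo, MachineID, Material, PlantID, SupplierID}: {PlantID} determines {Material, PlantID} here but is not a superkey — split on PlantID → Material, giving {Material, PlantID} and {BatchNo, MachineID, PlantID, SupplierID}.
{Material, PlantID} has no BCNF violation.
{BatchNo, MachineID, PlantID, SupplierID} has no BCNF violation.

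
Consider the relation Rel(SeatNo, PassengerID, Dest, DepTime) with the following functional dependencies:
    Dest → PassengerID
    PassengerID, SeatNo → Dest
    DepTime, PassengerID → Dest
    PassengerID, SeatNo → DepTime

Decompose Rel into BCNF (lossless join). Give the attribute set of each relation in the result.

Candidate keys of the original relation: {Dest, SeatNo}, {PassengerID, SeatNo}.
In {DepTime, Dest, PassengerID, SeatNo}, {Dest} is not a superkey ({Dest}⁺ restricted to this set is {Dest, PassengerID}), so split on Dest → PassengerID into {Dest, PassengerID} and {DepTime, Dest, SeatNo}.
{Dest, PassengerID} is in BCNF.
{DepTime, Dest, SeatNo} is in BCNF.

{DepTime, Dest, SeatNo}; {Dest, PassengerID}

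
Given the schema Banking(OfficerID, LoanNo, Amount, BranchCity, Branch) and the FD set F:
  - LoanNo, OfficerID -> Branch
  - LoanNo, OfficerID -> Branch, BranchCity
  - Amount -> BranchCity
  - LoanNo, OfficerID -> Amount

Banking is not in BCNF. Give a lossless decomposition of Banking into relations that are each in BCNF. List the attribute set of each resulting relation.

{Amount, Branch, LoanNo, OfficerID}; {Amount, BranchCity}

Candidate key of the original relation: {LoanNo, OfficerID}.
Within {Amount, Branch, BranchCity, LoanNo, OfficerID}: {Amount}⁺ ∩ {Amount, Branch, BranchCity, LoanNo, OfficerID} = {Amount, BranchCity}, not the whole set, so Amount -> BranchCity violates BCNF; decompose into {Amount, BranchCity} and {Amount, Branch, LoanNo, OfficerID}.
{Amount, BranchCity} is in BCNF.
{Amount, Branch, LoanNo, OfficerID} is in BCNF.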